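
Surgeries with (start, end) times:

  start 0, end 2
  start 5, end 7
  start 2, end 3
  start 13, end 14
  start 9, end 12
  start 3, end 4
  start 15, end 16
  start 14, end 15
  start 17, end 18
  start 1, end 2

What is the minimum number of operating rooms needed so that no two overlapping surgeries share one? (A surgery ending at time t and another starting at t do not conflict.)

2

The answer is the maximum number of intervals overlapping at any instant.
starts: [0, 1, 2, 3, 5, 9, 13, 14, 15, 17]
ends:   [2, 2, 3, 4, 7, 12, 14, 15, 16, 18]
s0→1 s1→2  — peak 2.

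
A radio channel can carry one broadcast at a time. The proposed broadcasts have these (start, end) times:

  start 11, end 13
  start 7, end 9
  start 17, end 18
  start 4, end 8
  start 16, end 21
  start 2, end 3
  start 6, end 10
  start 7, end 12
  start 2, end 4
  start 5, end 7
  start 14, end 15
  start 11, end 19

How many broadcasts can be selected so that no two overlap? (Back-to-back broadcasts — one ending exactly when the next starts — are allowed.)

6

Sort by end time and greedily take each interval whose start is ≥ the last chosen end.
By end time: (2,3), (2,4), (5,7), (4,8), (7,9), (6,10), (7,12), (11,13), (14,15), (17,18), (11,19), (16,21).
Pick (2,3); next start ≥ 3 → (5,7); next start ≥ 7 → (7,9); next start ≥ 9 → (11,13); next start ≥ 13 → (14,15); next start ≥ 15 → (17,18).
Selected 6 broadcasts.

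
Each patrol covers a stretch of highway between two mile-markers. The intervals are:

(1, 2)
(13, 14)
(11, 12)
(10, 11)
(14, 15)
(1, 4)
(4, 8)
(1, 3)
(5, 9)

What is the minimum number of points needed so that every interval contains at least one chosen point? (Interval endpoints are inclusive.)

Sort by right endpoint; whenever an interval is uncovered, place a point at its right end.
Sorted: [1,2] [1,3] [1,4] [4,8] [5,9] [10,11] [11,12] [13,14] [14,15]
{[1,2],[1,3],[1,4]} hit by 2; {[4,8],[5,9]} hit by 8; {[10,11],[11,12]} hit by 11; {[13,14],[14,15]} hit by 14.
Points: 2, 8, 11, 14 (4 total).

4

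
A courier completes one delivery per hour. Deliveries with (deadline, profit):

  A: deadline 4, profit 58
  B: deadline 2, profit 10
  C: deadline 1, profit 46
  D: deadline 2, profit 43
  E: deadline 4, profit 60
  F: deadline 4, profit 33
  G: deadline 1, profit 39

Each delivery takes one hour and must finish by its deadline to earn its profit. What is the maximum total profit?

Take jobs in profit order; each goes to the latest open slot no later than its deadline.
Profit order: E=60 A=58 C=46 D=43 G=39 F=33 B=10
Assign: E→slot 4, A→slot 3, C→slot 1, D→slot 2, G skipped, F skipped, B skipped.
Slots: [1:C] [2:D] [3:A] [4:E]
Profit = 46 + 43 + 58 + 60 = 207

207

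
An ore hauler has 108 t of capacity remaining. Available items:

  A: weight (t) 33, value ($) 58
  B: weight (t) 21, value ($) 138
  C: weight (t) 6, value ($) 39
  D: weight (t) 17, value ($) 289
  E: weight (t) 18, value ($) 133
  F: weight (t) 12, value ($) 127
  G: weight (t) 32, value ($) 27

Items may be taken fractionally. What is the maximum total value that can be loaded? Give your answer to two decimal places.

Ratios (sorted): D 17.00, F 10.58, E 7.39, B 6.57, C 6.50, A 1.76, G 0.84
take D (17 @ 289); take F (12 @ 127); take E (18 @ 133); take B (21 @ 138); take C (6 @ 39); take A (33 @ 58); take 1/32 of G → 0.84. Capacity used 108/108.
Total value = 784.84

784.84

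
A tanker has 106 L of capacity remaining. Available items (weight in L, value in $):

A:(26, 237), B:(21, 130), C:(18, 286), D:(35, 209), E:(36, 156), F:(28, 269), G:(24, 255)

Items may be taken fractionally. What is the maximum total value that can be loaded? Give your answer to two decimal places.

1108.90

Ratios (sorted): C 15.89, G 10.62, F 9.61, A 9.12, B 6.19, D 5.97, E 4.33
take C (18 @ 286); take G (24 @ 255); take F (28 @ 269); take A (26 @ 237); take 10/21 of B → 61.90. Capacity used 106/106.
Total value = 1108.90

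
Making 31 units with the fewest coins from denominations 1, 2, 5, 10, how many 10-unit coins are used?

3

Use the largest denomination that fits, subtract, and repeat.
31 = 3×10 + 1×1
Count of 10: 3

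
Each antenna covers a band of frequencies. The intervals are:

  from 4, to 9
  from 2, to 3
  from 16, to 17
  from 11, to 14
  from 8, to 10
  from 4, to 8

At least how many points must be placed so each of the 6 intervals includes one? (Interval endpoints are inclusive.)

Sorted: [2,3] [4,8] [4,9] [8,10] [11,14] [16,17]
{[2,3]} hit by 3; {[4,8],[4,9],[8,10]} hit by 8; {[11,14]} hit by 14; {[16,17]} hit by 17.
Points: 3, 8, 14, 17 (4 total).

4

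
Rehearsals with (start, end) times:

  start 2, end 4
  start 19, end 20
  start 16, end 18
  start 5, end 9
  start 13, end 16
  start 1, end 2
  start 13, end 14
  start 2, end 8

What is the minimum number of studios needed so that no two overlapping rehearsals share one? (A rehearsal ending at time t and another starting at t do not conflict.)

2

The answer is the maximum number of intervals overlapping at any instant.
starts: [1, 2, 2, 5, 13, 13, 16, 19]
ends:   [2, 4, 8, 9, 14, 16, 18, 20]
s1→1 e2→0 s2→1 s2→2  — peak 2.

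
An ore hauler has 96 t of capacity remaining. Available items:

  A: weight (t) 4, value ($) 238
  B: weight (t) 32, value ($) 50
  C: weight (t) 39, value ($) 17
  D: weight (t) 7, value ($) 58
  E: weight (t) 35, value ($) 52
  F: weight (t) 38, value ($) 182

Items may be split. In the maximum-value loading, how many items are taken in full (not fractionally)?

Greedy by value/weight ratio, highest first.
Ratios (sorted): A 59.50, D 8.29, F 4.79, B 1.56, E 1.49, C 0.44
take A (4 @ 238); take D (7 @ 58); take F (38 @ 182); take B (32 @ 50); take 15/35 of E → 22.29. Capacity used 96/96.
4 item(s) taken whole; one partial (take 15/35 of E).

4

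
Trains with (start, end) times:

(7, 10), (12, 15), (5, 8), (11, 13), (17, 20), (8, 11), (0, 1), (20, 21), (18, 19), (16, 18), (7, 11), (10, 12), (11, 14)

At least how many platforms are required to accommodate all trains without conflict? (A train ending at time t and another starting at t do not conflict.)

3

Count concurrent intervals with a sweep; the peak is the room count.
starts: [0, 5, 7, 7, 8, 10, 11, 11, 12, 16, 17, 18, 20]
ends:   [1, 8, 10, 11, 11, 12, 13, 14, 15, 18, 19, 20, 21]
s0→1 e1→0 s5→1 s7→2 s7→3  — peak 3.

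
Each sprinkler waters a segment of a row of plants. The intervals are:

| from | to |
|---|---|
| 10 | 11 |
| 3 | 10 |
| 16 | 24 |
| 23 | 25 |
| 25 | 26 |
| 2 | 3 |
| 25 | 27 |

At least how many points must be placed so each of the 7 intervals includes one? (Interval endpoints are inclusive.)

Process intervals by earliest right end; each time one isn't hit yet, stab at its right endpoint.
Sorted: [2,3] [3,10] [10,11] [16,24] [23,25] [25,26] [25,27]
{[2,3],[3,10]} hit by 3; {[10,11]} hit by 11; {[16,24],[23,25]} hit by 24; {[25,26],[25,27]} hit by 26.
Points: 3, 11, 24, 26 (4 total).

4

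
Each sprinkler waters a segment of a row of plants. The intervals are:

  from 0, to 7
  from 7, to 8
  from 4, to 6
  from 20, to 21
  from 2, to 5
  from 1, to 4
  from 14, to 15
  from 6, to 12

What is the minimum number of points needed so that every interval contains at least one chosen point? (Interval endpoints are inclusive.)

4

Sort by right endpoint; whenever an interval is uncovered, place a point at its right end.
Sorted: [1,4] [2,5] [4,6] [0,7] [7,8] [6,12] [14,15] [20,21]
{[1,4],[2,5],[4,6],[0,7]} hit by 4; {[7,8],[6,12]} hit by 8; {[14,15]} hit by 15; {[20,21]} hit by 21.
Points: 4, 8, 15, 21 (4 total).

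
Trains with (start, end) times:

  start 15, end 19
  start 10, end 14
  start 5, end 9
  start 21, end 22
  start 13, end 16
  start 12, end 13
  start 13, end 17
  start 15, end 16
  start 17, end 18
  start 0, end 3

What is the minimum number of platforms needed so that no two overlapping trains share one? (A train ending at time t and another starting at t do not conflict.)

Events (time:±→running): 0:+→1 3:-→0 5:+→1 9:-→0 10:+→1 12:+→2 13:-→1 13:+→2 13:+→3 14:-→2 15:+→3 15:+→4 … peak 4.

4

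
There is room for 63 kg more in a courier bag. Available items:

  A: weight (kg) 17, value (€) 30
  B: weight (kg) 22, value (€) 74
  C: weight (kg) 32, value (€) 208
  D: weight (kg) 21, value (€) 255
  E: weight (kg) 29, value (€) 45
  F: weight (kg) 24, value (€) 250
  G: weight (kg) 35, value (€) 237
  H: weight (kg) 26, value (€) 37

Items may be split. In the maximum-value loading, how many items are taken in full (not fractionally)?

2

Sort by value per unit weight and fill in that order.
Order: D (255/21=12.14) > F (250/24=10.42) > G (237/35=6.77) > C (208/32=6.50) > B (74/22=3.36) > A (30/17=1.76) > E (45/29=1.55) > H (37/26=1.42)
Fill: take D (21 @ 255) → take F (24 @ 250) → take 18/35 of G → 121.89; 63/63 used.
2 item(s) taken whole; one partial (take 18/35 of G).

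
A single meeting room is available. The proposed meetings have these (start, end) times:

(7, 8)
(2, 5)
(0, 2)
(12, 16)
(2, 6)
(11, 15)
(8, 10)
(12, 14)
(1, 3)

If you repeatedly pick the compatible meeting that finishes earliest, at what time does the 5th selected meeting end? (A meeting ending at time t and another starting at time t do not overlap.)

Sorted by end: (0,2)  (1,3)  (2,5)  (2,6)  (7,8)  (8,10)  (12,14)  (11,15)  (12,16)
take (0,2); take (2,5); take (7,8); take (8,10); take (12,14); skip (12,16).
Selected: (0,2) (2,5) (7,8) (8,10) (12,14)

14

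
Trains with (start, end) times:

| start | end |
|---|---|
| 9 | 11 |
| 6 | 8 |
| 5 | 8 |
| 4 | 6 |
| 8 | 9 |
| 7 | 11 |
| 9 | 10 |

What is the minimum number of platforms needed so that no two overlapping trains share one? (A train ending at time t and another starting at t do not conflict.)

3

The answer is the maximum number of intervals overlapping at any instant.
starts: [4, 5, 6, 7, 8, 9, 9]
ends:   [6, 8, 8, 9, 10, 11, 11]
s4→1 s5→2 e6→1 s6→2 s7→3  — peak 3.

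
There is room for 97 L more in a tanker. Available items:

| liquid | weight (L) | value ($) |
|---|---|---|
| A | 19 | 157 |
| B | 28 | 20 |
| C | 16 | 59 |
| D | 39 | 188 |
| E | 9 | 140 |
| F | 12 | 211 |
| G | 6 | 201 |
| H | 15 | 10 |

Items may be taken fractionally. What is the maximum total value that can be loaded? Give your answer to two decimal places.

Ratios (sorted): G 33.50, F 17.58, E 15.56, A 8.26, D 4.82, C 3.69, B 0.71, H 0.67
take G (6 @ 201); take F (12 @ 211); take E (9 @ 140); take A (19 @ 157); take D (39 @ 188); take 12/16 of C → 44.25. Capacity used 97/97.
Total value = 941.25

941.25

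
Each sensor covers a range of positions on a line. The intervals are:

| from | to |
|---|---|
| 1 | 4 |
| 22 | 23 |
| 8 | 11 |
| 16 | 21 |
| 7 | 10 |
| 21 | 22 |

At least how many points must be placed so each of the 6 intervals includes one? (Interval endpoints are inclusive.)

4

Sort by right endpoint; whenever an interval is uncovered, place a point at its right end.
Sorted: [1,4] [7,10] [8,11] [16,21] [21,22] [22,23]
{[1,4]} hit by 4; {[7,10],[8,11]} hit by 10; {[16,21],[21,22]} hit by 21; {[22,23]} hit by 23.
Points: 4, 10, 21, 23 (4 total).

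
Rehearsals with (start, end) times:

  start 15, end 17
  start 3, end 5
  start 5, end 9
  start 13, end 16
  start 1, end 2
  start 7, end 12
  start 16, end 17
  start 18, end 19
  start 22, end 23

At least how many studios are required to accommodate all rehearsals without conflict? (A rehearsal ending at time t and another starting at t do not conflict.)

Count concurrent intervals with a sweep; the peak is the room count.
Events (time:±→running): 1:+→1 2:-→0 3:+→1 5:-→0 5:+→1 7:+→2 … peak 2.

2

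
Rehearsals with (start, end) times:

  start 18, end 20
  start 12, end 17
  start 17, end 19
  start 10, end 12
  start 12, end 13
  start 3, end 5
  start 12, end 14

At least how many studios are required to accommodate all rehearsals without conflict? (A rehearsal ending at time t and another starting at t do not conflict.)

3

The answer is the maximum number of intervals overlapping at any instant.
starts: [3, 10, 12, 12, 12, 17, 18]
ends:   [5, 12, 13, 14, 17, 19, 20]
s3→1 e5→0 s10→1 e12→0 s12→1 s12→2 s12→3  — peak 3.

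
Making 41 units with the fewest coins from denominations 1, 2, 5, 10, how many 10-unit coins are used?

41 = 4×10 + 1×1
Count of 10: 4

4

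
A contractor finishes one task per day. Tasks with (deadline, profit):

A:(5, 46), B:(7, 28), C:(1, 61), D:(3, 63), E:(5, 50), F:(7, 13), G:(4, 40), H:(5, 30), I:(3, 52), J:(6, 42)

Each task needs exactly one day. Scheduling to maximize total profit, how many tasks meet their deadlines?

By profit: D(d3,63), C(d1,61), I(d3,52), E(d5,50), A(d5,46), J(d6,42), G(d4,40), H(d5,30), B(d7,28), F(d7,13)
D→slot 3; C→slot 1; I→slot 2; E→slot 5; A→slot 4; J→slot 6; G skipped; H skipped; B→slot 7; F skipped.
7 of 10 scheduled.

7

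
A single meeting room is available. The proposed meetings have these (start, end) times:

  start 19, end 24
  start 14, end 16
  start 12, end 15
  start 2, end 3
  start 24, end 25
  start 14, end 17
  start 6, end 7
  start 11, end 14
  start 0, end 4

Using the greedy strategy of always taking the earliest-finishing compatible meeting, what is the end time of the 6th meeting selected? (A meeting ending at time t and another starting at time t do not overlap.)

Sorted by end: (2,3)  (0,4)  (6,7)  (11,14)  (12,15)  (14,16)  (14,17)  (19,24)  (24,25)
take (2,3); take (6,7); take (11,14); take (14,16); take (19,24); take (24,25).
Selected: (2,3) (6,7) (11,14) (14,16) (19,24) (24,25)

25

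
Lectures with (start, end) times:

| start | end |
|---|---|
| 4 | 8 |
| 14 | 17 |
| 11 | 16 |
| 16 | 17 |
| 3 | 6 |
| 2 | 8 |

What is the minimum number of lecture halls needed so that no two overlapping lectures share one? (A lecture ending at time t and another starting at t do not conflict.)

3

The answer is the maximum number of intervals overlapping at any instant.
starts: [2, 3, 4, 11, 14, 16]
ends:   [6, 8, 8, 16, 17, 17]
s2→1 s3→2 s4→3  — peak 3.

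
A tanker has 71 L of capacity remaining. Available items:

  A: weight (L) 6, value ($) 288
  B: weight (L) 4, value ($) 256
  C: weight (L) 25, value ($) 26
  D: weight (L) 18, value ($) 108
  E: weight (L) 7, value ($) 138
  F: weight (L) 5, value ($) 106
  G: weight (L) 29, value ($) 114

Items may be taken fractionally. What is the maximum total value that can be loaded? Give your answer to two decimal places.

1012.08

Order: B (256/4=64.00) > A (288/6=48.00) > F (106/5=21.20) > E (138/7=19.71) > D (108/18=6.00) > G (114/29=3.93) > C (26/25=1.04)
Fill: take B (4 @ 256) → take A (6 @ 288) → take F (5 @ 106) → take E (7 @ 138) → take D (18 @ 108) → take G (29 @ 114) → take 2/25 of C → 2.08; 71/71 used.
Total value = 1012.08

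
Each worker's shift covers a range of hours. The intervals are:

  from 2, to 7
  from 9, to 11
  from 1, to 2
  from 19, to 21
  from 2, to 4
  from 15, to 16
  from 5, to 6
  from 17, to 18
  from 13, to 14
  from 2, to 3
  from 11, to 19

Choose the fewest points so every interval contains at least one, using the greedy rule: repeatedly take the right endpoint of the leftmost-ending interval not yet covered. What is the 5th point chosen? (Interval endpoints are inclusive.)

16

Sorted: [1,2] [2,3] [2,4] [5,6] [2,7] [9,11] [13,14] [15,16] [17,18] [11,19] [19,21]
{[1,2],[2,3],[2,4]} hit by 2; {[5,6],[2,7]} hit by 6; {[9,11]} hit by 11; {[13,14]} hit by 14; {[15,16]} hit by 16; {[17,18],[11,19]} hit by 18; {[19,21]} hit by 21.
Points: 2, 6, 11, 14, 16, 18, 21 (7 total).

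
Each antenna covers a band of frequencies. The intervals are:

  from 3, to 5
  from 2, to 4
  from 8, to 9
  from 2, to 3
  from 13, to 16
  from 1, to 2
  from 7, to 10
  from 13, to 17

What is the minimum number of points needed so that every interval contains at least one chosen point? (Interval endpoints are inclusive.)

Process intervals by earliest right end; each time one isn't hit yet, stab at its right endpoint.
Sorted: [1,2] [2,3] [2,4] [3,5] [8,9] [7,10] [13,16] [13,17]
{[1,2],[2,3],[2,4]} hit by 2; {[3,5]} hit by 5; {[8,9],[7,10]} hit by 9; {[13,16],[13,17]} hit by 16.
Points: 2, 5, 9, 16 (4 total).

4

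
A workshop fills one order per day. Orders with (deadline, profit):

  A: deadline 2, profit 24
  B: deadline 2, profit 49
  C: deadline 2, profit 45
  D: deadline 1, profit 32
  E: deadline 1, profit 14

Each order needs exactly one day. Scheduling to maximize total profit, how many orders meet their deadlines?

2

By profit: B(d2,49), C(d2,45), D(d1,32), A(d2,24), E(d1,14)
B→slot 2; C→slot 1; D skipped; A skipped; E skipped.
2 of 5 scheduled.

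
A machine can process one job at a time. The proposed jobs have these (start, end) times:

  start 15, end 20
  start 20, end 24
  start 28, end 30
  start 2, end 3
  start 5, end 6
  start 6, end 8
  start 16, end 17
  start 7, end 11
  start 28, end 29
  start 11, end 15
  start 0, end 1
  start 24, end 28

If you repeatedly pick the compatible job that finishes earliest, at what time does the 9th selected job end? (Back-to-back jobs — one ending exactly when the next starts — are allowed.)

Greedy by earliest finish: after sorting by end time, pick each interval compatible with the last pick.
By end time: (0,1), (2,3), (5,6), (6,8), (7,11), (11,15), (16,17), (15,20), (20,24), (24,28), (28,29), (28,30).
Pick (0,1); next start ≥ 1 → (2,3); next start ≥ 3 → (5,6); next start ≥ 6 → (6,8); next start ≥ 8 → (11,15); next start ≥ 15 → (16,17); next start ≥ 17 → (20,24); next start ≥ 24 → (24,28); next start ≥ 28 → (28,29).
Selected: (0,1) (2,3) (5,6) (6,8) (11,15) (16,17) (20,24) (24,28) (28,29)

29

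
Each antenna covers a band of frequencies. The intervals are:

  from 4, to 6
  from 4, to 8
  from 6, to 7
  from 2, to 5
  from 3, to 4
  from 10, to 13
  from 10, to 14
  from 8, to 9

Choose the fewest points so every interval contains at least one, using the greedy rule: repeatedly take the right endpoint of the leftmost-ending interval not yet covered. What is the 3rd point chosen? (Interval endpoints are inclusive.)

Process intervals by earliest right end; each time one isn't hit yet, stab at its right endpoint.
Sorted: [3,4] [2,5] [4,6] [6,7] [4,8] [8,9] [10,13] [10,14]
{[3,4],[2,5],[4,6]} hit by 4; {[6,7],[4,8]} hit by 7; {[8,9]} hit by 9; {[10,13],[10,14]} hit by 13.
Points: 4, 7, 9, 13 (4 total).

9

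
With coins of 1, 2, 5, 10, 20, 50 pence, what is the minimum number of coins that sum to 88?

6

88 = 1×50 + 1×20 + 1×10 + 1×5 + 1×2 + 1×1
Total coins = 1 + 1 + 1 + 1 + 1 + 1 = 6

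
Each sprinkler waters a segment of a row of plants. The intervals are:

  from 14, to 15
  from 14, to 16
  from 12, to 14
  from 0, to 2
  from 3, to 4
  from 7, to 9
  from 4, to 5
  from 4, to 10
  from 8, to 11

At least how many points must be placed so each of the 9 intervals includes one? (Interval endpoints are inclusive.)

Process intervals by earliest right end; each time one isn't hit yet, stab at its right endpoint.
By right end: [0,2]  [3,4]  [4,5]  [7,9]  [4,10]  [8,11]  [12,14]  [14,15]  [14,16]
[0,2] uncovered → point at 2; [3,4] uncovered → point at 4; [7,9] uncovered → point at 9; [12,14] uncovered → point at 14.
Points: 2, 4, 9, 14 (4 total).

4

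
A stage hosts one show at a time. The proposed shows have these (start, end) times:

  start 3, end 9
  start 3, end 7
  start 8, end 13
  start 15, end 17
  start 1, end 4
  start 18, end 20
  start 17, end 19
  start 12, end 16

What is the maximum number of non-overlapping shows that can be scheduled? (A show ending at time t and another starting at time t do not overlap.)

4

Sorted by end: (1,4)  (3,7)  (3,9)  (8,13)  (12,16)  (15,17)  (17,19)  (18,20)
take (1,4); take (8,13); take (15,17); take (17,19).
Selected 4 shows.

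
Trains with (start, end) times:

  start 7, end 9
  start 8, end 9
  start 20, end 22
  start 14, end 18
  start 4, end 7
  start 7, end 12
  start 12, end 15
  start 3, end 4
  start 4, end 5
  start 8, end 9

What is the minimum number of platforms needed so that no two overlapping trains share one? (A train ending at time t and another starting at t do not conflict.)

Events (time:±→running): 3:+→1 4:-→0 4:+→1 4:+→2 5:-→1 7:-→0 7:+→1 7:+→2 8:+→3 8:+→4 … peak 4.

4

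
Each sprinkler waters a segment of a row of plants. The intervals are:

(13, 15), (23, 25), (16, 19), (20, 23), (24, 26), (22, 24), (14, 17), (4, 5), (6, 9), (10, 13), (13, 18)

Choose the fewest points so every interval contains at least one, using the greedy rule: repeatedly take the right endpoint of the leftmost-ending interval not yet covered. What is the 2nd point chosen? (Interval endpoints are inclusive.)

9

Sort by right endpoint; whenever an interval is uncovered, place a point at its right end.
By right end: [4,5]  [6,9]  [10,13]  [13,15]  [14,17]  [13,18]  [16,19]  [20,23]  [22,24]  [23,25]  [24,26]
[4,5] uncovered → point at 5; [6,9] uncovered → point at 9; [10,13] uncovered → point at 13; [14,17] uncovered → point at 17; [20,23] uncovered → point at 23; [24,26] uncovered → point at 26.
Points: 5, 9, 13, 17, 23, 26 (6 total).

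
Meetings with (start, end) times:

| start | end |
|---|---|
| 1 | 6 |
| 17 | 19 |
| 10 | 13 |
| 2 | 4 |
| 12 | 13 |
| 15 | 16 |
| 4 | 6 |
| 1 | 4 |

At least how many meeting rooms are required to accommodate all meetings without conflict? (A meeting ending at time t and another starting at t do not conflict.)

3

Events (time:±→running): 1:+→1 1:+→2 2:+→3 … peak 3.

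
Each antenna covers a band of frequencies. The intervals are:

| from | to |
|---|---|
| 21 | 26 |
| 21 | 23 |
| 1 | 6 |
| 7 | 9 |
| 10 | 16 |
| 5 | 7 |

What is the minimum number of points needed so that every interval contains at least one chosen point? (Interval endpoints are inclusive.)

4

Sorted: [1,6] [5,7] [7,9] [10,16] [21,23] [21,26]
{[1,6],[5,7]} hit by 6; {[7,9]} hit by 9; {[10,16]} hit by 16; {[21,23],[21,26]} hit by 23.
Points: 6, 9, 16, 23 (4 total).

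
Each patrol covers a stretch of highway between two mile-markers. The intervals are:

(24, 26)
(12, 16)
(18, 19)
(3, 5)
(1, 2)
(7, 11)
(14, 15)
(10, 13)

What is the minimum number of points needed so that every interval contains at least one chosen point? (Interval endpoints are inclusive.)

By right end: [1,2]  [3,5]  [7,11]  [10,13]  [14,15]  [12,16]  [18,19]  [24,26]
[1,2] uncovered → point at 2; [3,5] uncovered → point at 5; [7,11] uncovered → point at 11; [14,15] uncovered → point at 15; [18,19] uncovered → point at 19; [24,26] uncovered → point at 26.
Points: 2, 5, 11, 15, 19, 26 (6 total).

6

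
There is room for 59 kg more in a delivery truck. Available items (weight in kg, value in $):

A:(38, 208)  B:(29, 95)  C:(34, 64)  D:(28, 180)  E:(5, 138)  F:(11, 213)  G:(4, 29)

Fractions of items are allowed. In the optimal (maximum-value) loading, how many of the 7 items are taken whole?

Greedy by value/weight ratio, highest first.
Order: E (138/5=27.60) > F (213/11=19.36) > G (29/4=7.25) > D (180/28=6.43) > A (208/38=5.47) > B (95/29=3.28) > C (64/34=1.88)
Fill: take E (5 @ 138) → take F (11 @ 213) → take G (4 @ 29) → take D (28 @ 180) → take 11/38 of A → 60.21; 59/59 used.
4 item(s) taken whole; one partial (take 11/38 of A).

4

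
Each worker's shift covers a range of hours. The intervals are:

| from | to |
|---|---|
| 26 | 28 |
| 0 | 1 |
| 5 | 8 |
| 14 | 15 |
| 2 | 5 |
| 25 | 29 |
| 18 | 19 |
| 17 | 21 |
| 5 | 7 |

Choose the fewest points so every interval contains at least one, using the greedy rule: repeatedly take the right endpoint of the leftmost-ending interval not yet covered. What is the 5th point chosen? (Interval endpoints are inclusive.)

Process intervals by earliest right end; each time one isn't hit yet, stab at its right endpoint.
By right end: [0,1]  [2,5]  [5,7]  [5,8]  [14,15]  [18,19]  [17,21]  [26,28]  [25,29]
[0,1] uncovered → point at 1; [2,5] uncovered → point at 5; [14,15] uncovered → point at 15; [18,19] uncovered → point at 19; [26,28] uncovered → point at 28.
Points: 1, 5, 15, 19, 28 (5 total).

28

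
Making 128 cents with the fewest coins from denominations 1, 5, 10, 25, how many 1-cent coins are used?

128 − 5×25→3 − 3×1→0
Count of 1: 3

3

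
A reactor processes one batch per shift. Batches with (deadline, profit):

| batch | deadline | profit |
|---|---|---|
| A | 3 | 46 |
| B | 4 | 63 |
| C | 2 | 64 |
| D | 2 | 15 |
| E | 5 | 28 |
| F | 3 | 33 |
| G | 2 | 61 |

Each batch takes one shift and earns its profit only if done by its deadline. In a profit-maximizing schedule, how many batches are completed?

5

Take jobs in profit order; each goes to the latest open slot no later than its deadline.
Profit order: C=64 B=63 G=61 A=46 F=33 E=28 D=15
Assign: C→slot 2, B→slot 4, G→slot 1, A→slot 3, F skipped, E→slot 5, D skipped.
Slots: [1:G] [2:C] [3:A] [4:B] [5:E]
5 of 7 scheduled.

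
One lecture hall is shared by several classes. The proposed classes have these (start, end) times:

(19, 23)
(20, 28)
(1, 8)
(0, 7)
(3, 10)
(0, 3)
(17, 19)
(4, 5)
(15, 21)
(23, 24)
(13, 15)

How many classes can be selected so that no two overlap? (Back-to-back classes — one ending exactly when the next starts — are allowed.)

By end time: (0,3), (4,5), (0,7), (1,8), (3,10), (13,15), (17,19), (15,21), (19,23), (23,24), (20,28).
Pick (0,3); next start ≥ 3 → (4,5); next start ≥ 5 → (13,15); next start ≥ 15 → (17,19); next start ≥ 19 → (19,23); next start ≥ 23 → (23,24).
Selected 6 classes.

6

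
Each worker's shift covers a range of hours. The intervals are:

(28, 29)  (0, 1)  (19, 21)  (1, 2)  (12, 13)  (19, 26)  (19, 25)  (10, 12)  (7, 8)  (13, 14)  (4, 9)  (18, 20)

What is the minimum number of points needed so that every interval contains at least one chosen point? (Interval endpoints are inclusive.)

Sorted: [0,1] [1,2] [7,8] [4,9] [10,12] [12,13] [13,14] [18,20] [19,21] [19,25] [19,26] [28,29]
{[0,1],[1,2]} hit by 1; {[7,8],[4,9]} hit by 8; {[10,12],[12,13]} hit by 12; {[13,14]} hit by 14; {[18,20],[19,21],[19,25],[19,26]} hit by 20; {[28,29]} hit by 29.
Points: 1, 8, 12, 14, 20, 29 (6 total).

6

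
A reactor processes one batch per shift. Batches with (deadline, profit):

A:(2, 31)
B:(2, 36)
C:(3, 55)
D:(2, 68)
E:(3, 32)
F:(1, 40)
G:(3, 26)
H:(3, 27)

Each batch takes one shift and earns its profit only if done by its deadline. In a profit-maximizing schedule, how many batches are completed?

Take jobs in profit order; each goes to the latest open slot no later than its deadline.
Profit order: D=68 C=55 F=40 B=36 E=32 A=31 H=27 G=26
Assign: D→slot 2, C→slot 3, F→slot 1, B skipped, E skipped, A skipped, H skipped, G skipped.
Slots: [1:F] [2:D] [3:C]
3 of 8 scheduled.

3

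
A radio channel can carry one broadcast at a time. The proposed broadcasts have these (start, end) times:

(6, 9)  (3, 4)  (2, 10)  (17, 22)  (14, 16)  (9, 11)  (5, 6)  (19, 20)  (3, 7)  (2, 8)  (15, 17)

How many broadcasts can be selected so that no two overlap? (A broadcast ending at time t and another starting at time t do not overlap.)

Greedy by earliest finish: after sorting by end time, pick each interval compatible with the last pick.
By end time: (3,4), (5,6), (3,7), (2,8), (6,9), (2,10), (9,11), (14,16), (15,17), (19,20), (17,22).
Pick (3,4); next start ≥ 4 → (5,6); next start ≥ 6 → (6,9); next start ≥ 9 → (9,11); next start ≥ 11 → (14,16); next start ≥ 16 → (19,20).
Selected 6 broadcasts.

6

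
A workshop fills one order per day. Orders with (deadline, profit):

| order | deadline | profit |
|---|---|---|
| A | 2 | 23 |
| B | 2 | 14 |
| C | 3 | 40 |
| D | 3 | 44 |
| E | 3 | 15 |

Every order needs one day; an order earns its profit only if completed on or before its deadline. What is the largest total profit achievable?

Take jobs in profit order; each goes to the latest open slot no later than its deadline.
Profit order: D=44 C=40 A=23 E=15 B=14
Assign: D→slot 3, C→slot 2, A→slot 1, E skipped, B skipped.
Slots: [1:A] [2:C] [3:D]
Profit = 23 + 40 + 44 = 107

107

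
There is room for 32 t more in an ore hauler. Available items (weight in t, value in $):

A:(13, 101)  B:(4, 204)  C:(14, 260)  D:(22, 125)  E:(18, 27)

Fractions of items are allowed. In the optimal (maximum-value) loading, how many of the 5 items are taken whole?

Ratios (sorted): B 51.00, C 18.57, A 7.77, D 5.68, E 1.50
take B (4 @ 204); take C (14 @ 260); take A (13 @ 101); take 1/22 of D → 5.68. Capacity used 32/32.
3 item(s) taken whole; one partial (take 1/22 of D).

3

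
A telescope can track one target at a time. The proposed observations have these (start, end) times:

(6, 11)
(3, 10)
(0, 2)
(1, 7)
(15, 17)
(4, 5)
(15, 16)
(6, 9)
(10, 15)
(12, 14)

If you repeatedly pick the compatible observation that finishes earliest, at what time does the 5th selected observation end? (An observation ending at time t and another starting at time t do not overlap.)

Greedy by earliest finish: after sorting by end time, pick each interval compatible with the last pick.
By end time: (0,2), (4,5), (1,7), (6,9), (3,10), (6,11), (12,14), (10,15), (15,16), (15,17).
Pick (0,2); next start ≥ 2 → (4,5); next start ≥ 5 → (6,9); next start ≥ 9 → (12,14); next start ≥ 14 → (15,16).
Selected: (0,2) (4,5) (6,9) (12,14) (15,16)

16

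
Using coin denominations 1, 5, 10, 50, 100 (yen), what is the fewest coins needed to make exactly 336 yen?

Greedy: take as many of the largest coin as possible, then repeat with the remainder.
336 − 3×100→36 − 3×10→6 − 1×5→1 − 1×1→0
Total coins = 3 + 3 + 1 + 1 = 8

8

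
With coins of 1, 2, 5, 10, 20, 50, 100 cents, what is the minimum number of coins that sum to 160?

3

160 − 1×100→60 − 1×50→10 − 1×10→0
Total coins = 1 + 1 + 1 = 3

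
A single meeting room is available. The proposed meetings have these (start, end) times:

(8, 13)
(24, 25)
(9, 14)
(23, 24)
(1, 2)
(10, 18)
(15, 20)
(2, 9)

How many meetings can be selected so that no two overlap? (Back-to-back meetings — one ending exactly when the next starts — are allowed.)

6

Order by finish time; keep every interval that doesn't clash with the previous kept one.
Sorted by end: (1,2)  (2,9)  (8,13)  (9,14)  (10,18)  (15,20)  (23,24)  (24,25)
take (1,2); take (2,9); take (9,14); take (15,20); take (23,24); take (24,25).
Selected 6 meetings.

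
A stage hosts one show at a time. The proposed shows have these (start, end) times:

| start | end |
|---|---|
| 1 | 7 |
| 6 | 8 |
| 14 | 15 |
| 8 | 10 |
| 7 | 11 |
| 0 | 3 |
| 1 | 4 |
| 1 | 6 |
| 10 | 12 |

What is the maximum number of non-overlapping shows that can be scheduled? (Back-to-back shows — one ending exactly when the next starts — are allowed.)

5

Sorted by end: (0,3)  (1,4)  (1,6)  (1,7)  (6,8)  (8,10)  (7,11)  (10,12)  (14,15)
take (0,3); skip (1,4); skip (1,7); take (6,8); take (8,10); skip (7,11); take (10,12); take (14,15).
Selected 5 shows.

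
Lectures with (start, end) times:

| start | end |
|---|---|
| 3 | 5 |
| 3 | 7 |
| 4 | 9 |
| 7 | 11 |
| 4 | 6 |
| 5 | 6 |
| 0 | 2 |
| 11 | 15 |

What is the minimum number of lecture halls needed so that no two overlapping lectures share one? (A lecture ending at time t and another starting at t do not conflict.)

Events (time:±→running): 0:+→1 2:-→0 3:+→1 3:+→2 4:+→3 4:+→4 … peak 4.

4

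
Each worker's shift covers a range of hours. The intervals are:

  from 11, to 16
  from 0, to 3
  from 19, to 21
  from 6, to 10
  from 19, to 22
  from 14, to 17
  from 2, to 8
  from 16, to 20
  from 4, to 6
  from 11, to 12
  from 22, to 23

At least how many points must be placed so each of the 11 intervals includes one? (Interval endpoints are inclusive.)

By right end: [0,3]  [4,6]  [2,8]  [6,10]  [11,12]  [11,16]  [14,17]  [16,20]  [19,21]  [19,22]  [22,23]
[0,3] uncovered → point at 3; [4,6] uncovered → point at 6; [11,12] uncovered → point at 12; [14,17] uncovered → point at 17; [19,21] uncovered → point at 21; [22,23] uncovered → point at 23.
Points: 3, 6, 12, 17, 21, 23 (6 total).

6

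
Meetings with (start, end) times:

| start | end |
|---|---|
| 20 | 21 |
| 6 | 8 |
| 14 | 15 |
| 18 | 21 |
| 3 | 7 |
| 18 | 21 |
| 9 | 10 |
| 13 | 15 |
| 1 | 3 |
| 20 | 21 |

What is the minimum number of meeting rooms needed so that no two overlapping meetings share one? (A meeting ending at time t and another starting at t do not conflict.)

4

The answer is the maximum number of intervals overlapping at any instant.
Events (time:±→running): 1:+→1 3:-→0 3:+→1 6:+→2 7:-→1 8:-→0 9:+→1 10:-→0 13:+→1 14:+→2 15:-→1 15:-→0 18:+→1 18:+→2 20:+→3 20:+→4 … peak 4.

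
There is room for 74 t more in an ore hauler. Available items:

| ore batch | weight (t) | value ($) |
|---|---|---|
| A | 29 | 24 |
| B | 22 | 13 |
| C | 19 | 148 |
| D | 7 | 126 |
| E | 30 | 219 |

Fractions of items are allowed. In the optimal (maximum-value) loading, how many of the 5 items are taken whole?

3

Ratios (sorted): D 18.00, C 7.79, E 7.30, A 0.83, B 0.59
take D (7 @ 126); take C (19 @ 148); take E (30 @ 219); take 18/29 of A → 14.90. Capacity used 74/74.
3 item(s) taken whole; one partial (take 18/29 of A).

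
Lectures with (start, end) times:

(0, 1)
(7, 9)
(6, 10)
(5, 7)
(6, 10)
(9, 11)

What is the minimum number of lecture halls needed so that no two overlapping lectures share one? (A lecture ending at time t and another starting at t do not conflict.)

The answer is the maximum number of intervals overlapping at any instant.
Events (time:±→running): 0:+→1 1:-→0 5:+→1 6:+→2 6:+→3 … peak 3.

3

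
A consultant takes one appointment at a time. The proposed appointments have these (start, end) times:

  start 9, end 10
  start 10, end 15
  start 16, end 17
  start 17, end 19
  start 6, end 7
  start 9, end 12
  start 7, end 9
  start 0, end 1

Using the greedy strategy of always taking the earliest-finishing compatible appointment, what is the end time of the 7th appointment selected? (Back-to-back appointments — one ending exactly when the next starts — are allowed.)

19

Sort by end time and greedily take each interval whose start is ≥ the last chosen end.
Sorted by end: (0,1)  (6,7)  (7,9)  (9,10)  (9,12)  (10,15)  (16,17)  (17,19)
take (0,1); take (6,7); take (7,9); take (9,10); skip (9,12); take (10,15); take (16,17); take (17,19).
Selected: (0,1) (6,7) (7,9) (9,10) (10,15) (16,17) (17,19)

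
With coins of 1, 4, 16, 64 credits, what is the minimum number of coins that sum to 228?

6

Greedy: take as many of the largest coin as possible, then repeat with the remainder.
228 − 3×64→36 − 2×16→4 − 1×4→0
Total coins = 3 + 2 + 1 = 6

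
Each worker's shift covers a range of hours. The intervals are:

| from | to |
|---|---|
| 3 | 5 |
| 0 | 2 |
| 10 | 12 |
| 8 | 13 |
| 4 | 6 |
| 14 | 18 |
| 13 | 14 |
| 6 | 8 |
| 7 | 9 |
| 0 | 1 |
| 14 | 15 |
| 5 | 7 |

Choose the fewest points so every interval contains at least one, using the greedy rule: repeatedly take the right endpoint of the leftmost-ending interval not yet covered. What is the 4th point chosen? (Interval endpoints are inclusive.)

12

Sort by right endpoint; whenever an interval is uncovered, place a point at its right end.
Sorted: [0,1] [0,2] [3,5] [4,6] [5,7] [6,8] [7,9] [10,12] [8,13] [13,14] [14,15] [14,18]
{[0,1],[0,2]} hit by 1; {[3,5],[4,6],[5,7]} hit by 5; {[6,8],[7,9]} hit by 8; {[10,12],[8,13]} hit by 12; {[13,14],[14,15],[14,18]} hit by 14.
Points: 1, 5, 8, 12, 14 (5 total).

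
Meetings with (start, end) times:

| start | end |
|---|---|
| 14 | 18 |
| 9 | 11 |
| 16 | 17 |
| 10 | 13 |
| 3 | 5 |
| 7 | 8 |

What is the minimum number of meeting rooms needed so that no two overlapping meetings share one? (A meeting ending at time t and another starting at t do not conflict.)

Count concurrent intervals with a sweep; the peak is the room count.
starts: [3, 7, 9, 10, 14, 16]
ends:   [5, 8, 11, 13, 17, 18]
s3→1 e5→0 s7→1 e8→0 s9→1 s10→2  — peak 2.

2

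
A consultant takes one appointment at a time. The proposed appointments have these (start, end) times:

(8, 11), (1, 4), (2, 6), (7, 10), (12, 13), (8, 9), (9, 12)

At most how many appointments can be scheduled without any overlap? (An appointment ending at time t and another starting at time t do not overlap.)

Order by finish time; keep every interval that doesn't clash with the previous kept one.
Sorted by end: (1,4)  (2,6)  (8,9)  (7,10)  (8,11)  (9,12)  (12,13)
take (1,4); take (8,9); take (9,12); take (12,13).
Selected 4 appointments.

4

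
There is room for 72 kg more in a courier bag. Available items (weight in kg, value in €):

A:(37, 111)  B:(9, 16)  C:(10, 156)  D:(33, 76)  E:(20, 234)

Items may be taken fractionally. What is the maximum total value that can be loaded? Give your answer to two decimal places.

512.52

Greedy by value/weight ratio, highest first.
Order: C (156/10=15.60) > E (234/20=11.70) > A (111/37=3.00) > D (76/33=2.30) > B (16/9=1.78)
Fill: take C (10 @ 156) → take E (20 @ 234) → take A (37 @ 111) → take 5/33 of D → 11.52; 72/72 used.
Total value = 512.52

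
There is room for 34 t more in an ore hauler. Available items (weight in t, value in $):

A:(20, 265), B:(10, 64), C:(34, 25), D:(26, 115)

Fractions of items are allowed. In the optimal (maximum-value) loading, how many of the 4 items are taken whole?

2

Greedy by value/weight ratio, highest first.
Ratios (sorted): A 13.25, B 6.40, D 4.42, C 0.74
take A (20 @ 265); take B (10 @ 64); take 4/26 of D → 17.69. Capacity used 34/34.
2 item(s) taken whole; one partial (take 4/26 of D).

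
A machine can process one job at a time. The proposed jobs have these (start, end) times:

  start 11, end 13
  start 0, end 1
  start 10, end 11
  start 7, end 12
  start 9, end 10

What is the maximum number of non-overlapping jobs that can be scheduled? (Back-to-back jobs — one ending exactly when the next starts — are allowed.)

Order by finish time; keep every interval that doesn't clash with the previous kept one.
Sorted by end: (0,1)  (9,10)  (10,11)  (7,12)  (11,13)
take (0,1); take (9,10); take (10,11); take (11,13).
Selected 4 jobs.

4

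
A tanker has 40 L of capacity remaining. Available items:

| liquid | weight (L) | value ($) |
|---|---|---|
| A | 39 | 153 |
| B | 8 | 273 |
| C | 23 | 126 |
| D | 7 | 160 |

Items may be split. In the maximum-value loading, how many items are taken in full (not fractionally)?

3

Order: B (273/8=34.12) > D (160/7=22.86) > C (126/23=5.48) > A (153/39=3.92)
Fill: take B (8 @ 273) → take D (7 @ 160) → take C (23 @ 126) → take 2/39 of A → 7.85; 40/40 used.
3 item(s) taken whole; one partial (take 2/39 of A).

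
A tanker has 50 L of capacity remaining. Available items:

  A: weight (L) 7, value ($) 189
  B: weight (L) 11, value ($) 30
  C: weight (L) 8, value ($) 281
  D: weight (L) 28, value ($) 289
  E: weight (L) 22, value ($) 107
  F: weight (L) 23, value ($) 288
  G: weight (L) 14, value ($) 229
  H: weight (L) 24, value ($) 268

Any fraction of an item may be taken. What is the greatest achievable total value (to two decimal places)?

Ratios (sorted): C 35.12, A 27.00, G 16.36, F 12.52, H 11.17, D 10.32, E 4.86, B 2.73
take C (8 @ 281); take A (7 @ 189); take G (14 @ 229); take 21/23 of F → 262.96. Capacity used 50/50.
Total value = 961.96

961.96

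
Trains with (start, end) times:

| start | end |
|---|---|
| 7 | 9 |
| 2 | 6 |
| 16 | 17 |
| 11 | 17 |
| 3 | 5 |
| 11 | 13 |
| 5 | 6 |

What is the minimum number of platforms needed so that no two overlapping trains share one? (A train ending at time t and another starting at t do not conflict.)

2

Events (time:±→running): 2:+→1 3:+→2 … peak 2.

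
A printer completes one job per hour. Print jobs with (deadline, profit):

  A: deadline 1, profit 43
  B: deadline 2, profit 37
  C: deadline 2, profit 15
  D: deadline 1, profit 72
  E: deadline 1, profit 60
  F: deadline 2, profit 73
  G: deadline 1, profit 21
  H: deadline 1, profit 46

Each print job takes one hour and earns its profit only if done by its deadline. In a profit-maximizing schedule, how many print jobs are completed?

Profit order: F=73 D=72 E=60 H=46 A=43 B=37 G=21 C=15
Assign: F→slot 2, D→slot 1, E skipped, H skipped, A skipped, B skipped, G skipped, C skipped.
Slots: [1:D] [2:F]
2 of 8 scheduled.

2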